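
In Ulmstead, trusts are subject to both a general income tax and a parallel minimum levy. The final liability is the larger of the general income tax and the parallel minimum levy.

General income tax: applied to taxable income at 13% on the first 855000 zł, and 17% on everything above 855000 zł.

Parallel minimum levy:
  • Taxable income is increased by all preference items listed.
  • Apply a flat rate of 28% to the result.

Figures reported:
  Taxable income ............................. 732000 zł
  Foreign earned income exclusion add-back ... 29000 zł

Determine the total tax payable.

General income tax:
  732000 zł × 13% = 95160 zł

Parallel minimum levy:
  Adjusted income: 732000 zł + 29000 zł = 761000 zł
  761000 zł × 28% = 213080 zł

213080 zł > 95160 zł, so the parallel minimum levy is the binding amount.

213080 zł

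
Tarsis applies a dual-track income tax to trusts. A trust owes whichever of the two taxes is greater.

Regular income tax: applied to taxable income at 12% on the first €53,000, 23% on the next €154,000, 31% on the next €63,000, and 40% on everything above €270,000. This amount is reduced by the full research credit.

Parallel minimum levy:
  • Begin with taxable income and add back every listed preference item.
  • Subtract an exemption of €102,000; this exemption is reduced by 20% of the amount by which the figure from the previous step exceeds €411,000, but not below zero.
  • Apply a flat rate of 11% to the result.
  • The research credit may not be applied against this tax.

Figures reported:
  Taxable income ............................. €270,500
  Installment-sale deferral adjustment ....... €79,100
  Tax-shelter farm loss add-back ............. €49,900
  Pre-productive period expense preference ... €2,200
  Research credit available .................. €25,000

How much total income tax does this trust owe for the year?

Regular income tax:
  €53,000 × 12% = €6,360
  €154,000 × 23% = €35,420
  €63,000 × 31% = €19,530
  €500 × 40% = €200
  → €61,510
  Less research credit €25,000 → €36,510

Parallel minimum levy:
  Adjusted income: €270,500 + €79,100 + €49,900 + €2,200 = €401,700
  Exemption: €401,700 ≤ €411,000, so full €102,000 applies
  Base: €401,700 − €102,000 = €299,700
  €299,700 × 11% = €32,967

€36,510 > €32,967, so the regular income tax governs.

€36,510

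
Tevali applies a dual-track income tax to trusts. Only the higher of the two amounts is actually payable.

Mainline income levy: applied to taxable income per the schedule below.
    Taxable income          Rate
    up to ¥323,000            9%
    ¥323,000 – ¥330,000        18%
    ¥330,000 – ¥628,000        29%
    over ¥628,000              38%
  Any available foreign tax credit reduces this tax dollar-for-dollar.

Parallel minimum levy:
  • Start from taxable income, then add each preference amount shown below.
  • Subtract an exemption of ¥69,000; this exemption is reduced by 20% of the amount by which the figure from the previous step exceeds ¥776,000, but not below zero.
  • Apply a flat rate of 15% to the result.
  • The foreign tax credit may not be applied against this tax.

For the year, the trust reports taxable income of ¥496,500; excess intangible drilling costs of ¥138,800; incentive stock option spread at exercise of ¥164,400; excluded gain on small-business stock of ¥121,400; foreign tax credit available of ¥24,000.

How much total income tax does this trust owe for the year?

¥132,168

Mainline income levy:
  ¥323,000 × 9% = ¥29,070
  ¥7,000 × 18% = ¥1,260
  ¥166,500 × 29% = ¥48,285
  → ¥78,615
  Less foreign tax credit ¥24,000 → ¥54,615

Parallel minimum levy:
  Adjusted income: ¥496,500 + ¥138,800 + ¥164,400 + ¥121,400 = ¥921,100
  Exemption: ¥69,000 − 20% × (¥921,100 − ¥776,000) = ¥69,000 − ¥29,020 = ¥39,980
  Base: ¥921,100 − ¥39,980 = ¥881,120
  ¥881,120 × 15% = ¥132,168

¥132,168 > ¥54,615, so the parallel minimum levy is the binding amount.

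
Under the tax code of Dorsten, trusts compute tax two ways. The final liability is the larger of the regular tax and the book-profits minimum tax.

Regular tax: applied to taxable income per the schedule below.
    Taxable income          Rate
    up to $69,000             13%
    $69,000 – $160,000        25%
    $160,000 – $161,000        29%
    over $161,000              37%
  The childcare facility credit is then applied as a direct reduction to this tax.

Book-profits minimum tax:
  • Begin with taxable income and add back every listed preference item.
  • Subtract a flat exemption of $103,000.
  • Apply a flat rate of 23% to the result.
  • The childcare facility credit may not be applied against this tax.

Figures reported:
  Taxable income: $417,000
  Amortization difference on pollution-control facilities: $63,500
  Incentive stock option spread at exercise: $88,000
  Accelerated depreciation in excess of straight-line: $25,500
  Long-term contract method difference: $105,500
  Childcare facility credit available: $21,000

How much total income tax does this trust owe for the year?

$137,195

Regular tax:
  $69,000 × 13% = $8,970
  $91,000 × 25% = $22,750
  $1,000 × 29% = $290
  $256,000 × 37% = $94,720
  → $126,730
  Less childcare facility credit $21,000 → $105,730

Book-profits minimum tax:
  Adjusted income: $417,000 + $63,500 + $88,000 + $25,500 + $105,500 = $699,500
  Less exemption $103,000 → base $596,500
  $596,500 × 23% = $137,195

$137,195 > $105,730, so the book-profits minimum tax is the binding amount.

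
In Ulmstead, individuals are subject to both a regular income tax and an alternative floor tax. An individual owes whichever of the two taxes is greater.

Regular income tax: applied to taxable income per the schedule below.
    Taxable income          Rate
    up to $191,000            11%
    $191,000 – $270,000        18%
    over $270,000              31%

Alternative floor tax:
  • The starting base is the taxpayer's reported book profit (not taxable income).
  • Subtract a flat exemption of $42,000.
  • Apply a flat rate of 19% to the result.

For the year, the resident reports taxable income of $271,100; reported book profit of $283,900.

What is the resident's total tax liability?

$45,961

Alternative floor tax:
  Base (reported book profit): $283,900
  Less exemption $42,000 → base $241,900
  $241,900 × 19% = $45,961

Regular income tax:
  $191,000 × 11% = $21,010
  $79,000 × 18% = $14,220
  $1,100 × 31% = $341
  → $35,571

$45,961 > $35,571, so the alternative floor tax is the binding amount.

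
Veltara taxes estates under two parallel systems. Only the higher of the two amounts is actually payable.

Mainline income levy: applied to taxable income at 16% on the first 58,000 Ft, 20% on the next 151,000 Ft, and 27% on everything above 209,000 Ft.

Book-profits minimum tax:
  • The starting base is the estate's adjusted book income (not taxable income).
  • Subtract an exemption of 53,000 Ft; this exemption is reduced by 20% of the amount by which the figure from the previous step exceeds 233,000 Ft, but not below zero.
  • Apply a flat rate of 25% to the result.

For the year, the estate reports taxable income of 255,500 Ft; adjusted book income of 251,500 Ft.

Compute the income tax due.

52,035 Ft

Mainline income levy:
  58,000 Ft × 16% = 9,280 Ft
  151,000 Ft × 20% = 30,200 Ft
  46,500 Ft × 27% = 12,555 Ft
  → 52,035 Ft

Book-profits minimum tax:
  Base (adjusted book income): 251,500 Ft
  Exemption: 53,000 Ft − 20% × (251,500 Ft − 233,000 Ft) = 53,000 Ft − 3,700 Ft = 49,300 Ft
  Base: 251,500 Ft − 49,300 Ft = 202,200 Ft
  202,200 Ft × 25% = 50,550 Ft

52,035 Ft > 50,550 Ft, so the mainline income levy governs.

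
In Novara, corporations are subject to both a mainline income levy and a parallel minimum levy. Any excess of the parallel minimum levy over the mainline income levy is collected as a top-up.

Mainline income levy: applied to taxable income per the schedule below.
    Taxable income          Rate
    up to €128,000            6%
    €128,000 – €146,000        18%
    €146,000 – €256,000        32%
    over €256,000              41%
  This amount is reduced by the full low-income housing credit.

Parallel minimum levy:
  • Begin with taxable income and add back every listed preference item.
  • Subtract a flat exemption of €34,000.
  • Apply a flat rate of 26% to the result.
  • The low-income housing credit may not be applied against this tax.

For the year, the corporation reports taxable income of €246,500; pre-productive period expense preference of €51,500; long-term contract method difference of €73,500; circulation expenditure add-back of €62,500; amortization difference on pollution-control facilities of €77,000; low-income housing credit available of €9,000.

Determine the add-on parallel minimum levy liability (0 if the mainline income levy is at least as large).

€89,940

Parallel minimum levy:
  Adjusted income: €246,500 + €51,500 + €73,500 + €62,500 + €77,000 = €511,000
  Less exemption €34,000 → base €477,000
  €477,000 × 26% = €124,020

Mainline income levy:
  €128,000 × 6% = €7,680
  €18,000 × 18% = €3,240
  €100,500 × 32% = €32,160
  → €43,080
  Less low-income housing credit €9,000 → €34,080

Excess of parallel minimum levy over mainline income levy: €124,020 − €34,080 = €89,940.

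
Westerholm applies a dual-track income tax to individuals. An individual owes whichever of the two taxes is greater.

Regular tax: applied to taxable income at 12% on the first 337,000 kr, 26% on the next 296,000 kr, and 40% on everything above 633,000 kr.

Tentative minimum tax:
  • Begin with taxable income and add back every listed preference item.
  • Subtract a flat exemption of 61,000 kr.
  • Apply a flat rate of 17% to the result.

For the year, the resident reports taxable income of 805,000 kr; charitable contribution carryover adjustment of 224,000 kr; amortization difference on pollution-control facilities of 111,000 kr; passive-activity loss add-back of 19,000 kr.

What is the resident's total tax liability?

186,660 kr

Tentative minimum tax:
  Adjusted income: 805,000 kr + 224,000 kr + 111,000 kr + 19,000 kr = 1,159,000 kr
  Less exemption 61,000 kr → base 1,098,000 kr
  1,098,000 kr × 17% = 186,660 kr

Regular tax:
  337,000 kr × 12% = 40,440 kr
  296,000 kr × 26% = 76,960 kr
  172,000 kr × 40% = 68,800 kr
  → 186,200 kr

186,660 kr > 186,200 kr, so the tentative minimum tax is the binding amount.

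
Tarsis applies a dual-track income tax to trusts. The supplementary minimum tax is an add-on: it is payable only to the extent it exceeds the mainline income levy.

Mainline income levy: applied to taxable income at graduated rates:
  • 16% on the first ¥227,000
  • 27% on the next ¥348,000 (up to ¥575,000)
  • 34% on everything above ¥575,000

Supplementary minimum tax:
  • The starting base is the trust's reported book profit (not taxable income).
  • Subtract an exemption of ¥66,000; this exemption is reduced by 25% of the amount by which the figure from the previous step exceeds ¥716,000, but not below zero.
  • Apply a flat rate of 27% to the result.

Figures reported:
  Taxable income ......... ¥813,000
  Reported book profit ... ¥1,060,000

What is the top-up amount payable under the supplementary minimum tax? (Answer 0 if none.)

Supplementary minimum tax:
  Base (reported book profit): ¥1,060,000
  Exemption: 25% × (¥1,060,000 − ¥716,000) = ¥86,000 ≥ ¥66,000, so the exemption is fully phased out
  Base: ¥1,060,000 − ¥0 = ¥1,060,000
  ¥1,060,000 × 27% = ¥286,200

Mainline income levy:
  ¥227,000 × 16% = ¥36,320
  ¥348,000 × 27% = ¥93,960
  ¥238,000 × 34% = ¥80,920
  → ¥211,200

Excess of supplementary minimum tax over mainline income levy: ¥286,200 − ¥211,200 = ¥75,000.

¥75,000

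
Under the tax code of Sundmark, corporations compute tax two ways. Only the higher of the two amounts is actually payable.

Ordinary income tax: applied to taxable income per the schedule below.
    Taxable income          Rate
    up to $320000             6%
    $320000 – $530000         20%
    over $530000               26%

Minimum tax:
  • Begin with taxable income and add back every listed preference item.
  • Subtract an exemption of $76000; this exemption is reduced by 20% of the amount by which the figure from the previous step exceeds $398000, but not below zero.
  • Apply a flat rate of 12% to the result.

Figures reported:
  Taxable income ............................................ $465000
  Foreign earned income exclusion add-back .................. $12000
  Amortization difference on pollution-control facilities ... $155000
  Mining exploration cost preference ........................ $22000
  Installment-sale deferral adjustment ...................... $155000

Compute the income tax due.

$97080

Ordinary income tax:
  $320000 × 6% = $19200
  $145000 × 20% = $29000
  → $48200

Minimum tax:
  Adjusted income: $465000 + $12000 + $155000 + $22000 + $155000 = $809000
  Exemption: 20% × ($809000 − $398000) = $82200 ≥ $76000, so the exemption is fully phased out
  Base: $809000 − $0 = $809000
  $809000 × 12% = $97080

$97080 > $48200, so the minimum tax is the binding amount.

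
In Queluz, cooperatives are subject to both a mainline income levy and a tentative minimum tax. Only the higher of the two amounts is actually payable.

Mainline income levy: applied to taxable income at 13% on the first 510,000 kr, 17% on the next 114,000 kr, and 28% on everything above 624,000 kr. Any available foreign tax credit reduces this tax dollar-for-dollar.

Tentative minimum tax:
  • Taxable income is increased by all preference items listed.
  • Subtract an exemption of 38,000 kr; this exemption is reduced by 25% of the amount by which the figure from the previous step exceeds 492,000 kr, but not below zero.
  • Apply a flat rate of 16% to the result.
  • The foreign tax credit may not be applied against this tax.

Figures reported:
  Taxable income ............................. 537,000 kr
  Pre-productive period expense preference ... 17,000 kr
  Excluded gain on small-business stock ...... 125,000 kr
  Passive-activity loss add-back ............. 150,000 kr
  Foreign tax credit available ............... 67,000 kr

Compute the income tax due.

132,640 kr

Mainline income levy:
  510,000 kr × 13% = 66,300 kr
  27,000 kr × 17% = 4,590 kr
  → 70,890 kr
  Less foreign tax credit 67,000 kr → 3,890 kr

Tentative minimum tax:
  Adjusted income: 537,000 kr + 17,000 kr + 125,000 kr + 150,000 kr = 829,000 kr
  Exemption: 25% × (829,000 kr − 492,000 kr) = 84,250 kr ≥ 38,000 kr, so the exemption is fully phased out
  Base: 829,000 kr − 0 kr = 829,000 kr
  829,000 kr × 16% = 132,640 kr

132,640 kr > 3,890 kr, so the tentative minimum tax is the binding amount.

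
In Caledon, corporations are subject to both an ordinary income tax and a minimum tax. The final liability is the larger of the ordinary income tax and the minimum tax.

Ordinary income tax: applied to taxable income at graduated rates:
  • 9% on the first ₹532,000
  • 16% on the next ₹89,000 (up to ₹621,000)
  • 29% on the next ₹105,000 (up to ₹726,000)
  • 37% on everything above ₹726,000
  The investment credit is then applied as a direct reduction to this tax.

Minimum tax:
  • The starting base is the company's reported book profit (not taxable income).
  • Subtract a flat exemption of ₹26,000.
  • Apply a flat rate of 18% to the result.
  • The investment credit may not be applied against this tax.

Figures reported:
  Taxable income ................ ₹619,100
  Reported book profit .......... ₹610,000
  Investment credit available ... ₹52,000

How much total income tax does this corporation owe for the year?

₹105,120

Minimum tax:
  Base (reported book profit): ₹610,000
  Less exemption ₹26,000 → base ₹584,000
  ₹584,000 × 18% = ₹105,120

Ordinary income tax:
  ₹532,000 × 9% = ₹47,880
  ₹87,100 × 16% = ₹13,936
  → ₹61,816
  Less investment credit ₹52,000 → ₹9,816

₹105,120 > ₹9,816, so the minimum tax is the binding amount.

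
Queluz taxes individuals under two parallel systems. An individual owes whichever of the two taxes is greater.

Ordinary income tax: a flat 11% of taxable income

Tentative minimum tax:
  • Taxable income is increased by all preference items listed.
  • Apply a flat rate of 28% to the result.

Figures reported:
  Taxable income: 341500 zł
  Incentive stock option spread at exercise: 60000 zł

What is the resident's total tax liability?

Ordinary income tax:
  341500 zł × 11% = 37565 zł

Tentative minimum tax:
  Adjusted income: 341500 zł + 60000 zł = 401500 zł
  401500 zł × 28% = 112420 zł

112420 zł > 37565 zł, so the tentative minimum tax is the binding amount.

112420 zł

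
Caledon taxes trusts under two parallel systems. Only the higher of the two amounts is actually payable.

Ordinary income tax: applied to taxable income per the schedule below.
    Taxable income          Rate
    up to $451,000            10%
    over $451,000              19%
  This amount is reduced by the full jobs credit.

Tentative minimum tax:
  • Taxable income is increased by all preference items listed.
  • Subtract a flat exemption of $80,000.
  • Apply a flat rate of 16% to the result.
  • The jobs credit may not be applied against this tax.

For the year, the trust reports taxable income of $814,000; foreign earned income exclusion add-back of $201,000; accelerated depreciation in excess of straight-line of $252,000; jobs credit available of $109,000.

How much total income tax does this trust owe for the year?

$189,920

Ordinary income tax:
  $451,000 × 10% = $45,100
  $363,000 × 19% = $68,970
  → $114,070
  Less jobs credit $109,000 → $5,070

Tentative minimum tax:
  Adjusted income: $814,000 + $201,000 + $252,000 = $1,267,000
  Less exemption $80,000 → base $1,187,000
  $1,187,000 × 16% = $189,920

$189,920 > $5,070, so the tentative minimum tax is the binding amount.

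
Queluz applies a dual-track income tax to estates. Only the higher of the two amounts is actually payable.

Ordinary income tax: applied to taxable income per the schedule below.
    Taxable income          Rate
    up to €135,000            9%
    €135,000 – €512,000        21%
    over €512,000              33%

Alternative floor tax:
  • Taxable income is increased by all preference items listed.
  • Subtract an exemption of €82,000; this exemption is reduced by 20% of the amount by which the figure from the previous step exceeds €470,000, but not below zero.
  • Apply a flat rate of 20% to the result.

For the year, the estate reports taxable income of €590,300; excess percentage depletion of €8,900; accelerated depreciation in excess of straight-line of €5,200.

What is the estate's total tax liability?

Ordinary income tax:
  €135,000 × 9% = €12,150
  €377,000 × 21% = €79,170
  €78,300 × 33% = €25,839
  → €117,159

Alternative floor tax:
  Adjusted income: €590,300 + €8,900 + €5,200 = €604,400
  Exemption: €82,000 − 20% × (€604,400 − €470,000) = €82,000 − €26,880 = €55,120
  Base: €604,400 − €55,120 = €549,280
  €549,280 × 20% = €109,856

€117,159 > €109,856, so the ordinary income tax governs.

€117,159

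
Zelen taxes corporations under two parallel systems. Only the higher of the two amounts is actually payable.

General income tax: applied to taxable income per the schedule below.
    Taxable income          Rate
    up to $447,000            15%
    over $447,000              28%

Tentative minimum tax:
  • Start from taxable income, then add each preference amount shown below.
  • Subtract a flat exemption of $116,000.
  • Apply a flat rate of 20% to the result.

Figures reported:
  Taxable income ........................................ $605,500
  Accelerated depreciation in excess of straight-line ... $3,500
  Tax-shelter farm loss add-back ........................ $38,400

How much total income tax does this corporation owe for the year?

$111,430

Tentative minimum tax:
  Adjusted income: $605,500 + $3,500 + $38,400 = $647,400
  Less exemption $116,000 → base $531,400
  $531,400 × 20% = $106,280

General income tax:
  $447,000 × 15% = $67,050
  $158,500 × 28% = $44,380
  → $111,430

$111,430 > $106,280, so the general income tax governs.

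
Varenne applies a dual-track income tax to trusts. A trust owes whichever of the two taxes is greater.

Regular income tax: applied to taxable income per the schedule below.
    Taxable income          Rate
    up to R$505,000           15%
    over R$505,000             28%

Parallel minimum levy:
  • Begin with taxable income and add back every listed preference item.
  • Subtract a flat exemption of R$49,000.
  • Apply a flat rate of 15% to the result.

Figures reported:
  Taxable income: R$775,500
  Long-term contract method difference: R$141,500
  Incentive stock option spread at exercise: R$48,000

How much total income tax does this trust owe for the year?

Regular income tax:
  R$505,000 × 15% = R$75,750
  R$270,500 × 28% = R$75,740
  → R$151,490

Parallel minimum levy:
  Adjusted income: R$775,500 + R$141,500 + R$48,000 = R$965,000
  Less exemption R$49,000 → base R$916,000
  R$916,000 × 15% = R$137,400

R$151,490 > R$137,400, so the regular income tax governs.

R$151,490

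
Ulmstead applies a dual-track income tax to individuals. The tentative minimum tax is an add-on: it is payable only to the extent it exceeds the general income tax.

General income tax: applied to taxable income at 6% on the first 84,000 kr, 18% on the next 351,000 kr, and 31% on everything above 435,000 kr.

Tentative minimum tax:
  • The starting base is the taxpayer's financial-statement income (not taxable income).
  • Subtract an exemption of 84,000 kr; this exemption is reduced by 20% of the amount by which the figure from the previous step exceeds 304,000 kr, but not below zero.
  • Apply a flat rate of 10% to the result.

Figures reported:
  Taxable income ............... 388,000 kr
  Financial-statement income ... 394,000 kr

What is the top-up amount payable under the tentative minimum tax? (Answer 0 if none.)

0 kr

General income tax:
  84,000 kr × 6% = 5,040 kr
  304,000 kr × 18% = 54,720 kr
  → 59,760 kr

Tentative minimum tax:
  Base (financial-statement income): 394,000 kr
  Exemption: 84,000 kr − 20% × (394,000 kr − 304,000 kr) = 84,000 kr − 18,000 kr = 66,000 kr
  Base: 394,000 kr − 66,000 kr = 328,000 kr
  328,000 kr × 10% = 32,800 kr

32,800 kr ≤ 59,760 kr, so no add-on is due.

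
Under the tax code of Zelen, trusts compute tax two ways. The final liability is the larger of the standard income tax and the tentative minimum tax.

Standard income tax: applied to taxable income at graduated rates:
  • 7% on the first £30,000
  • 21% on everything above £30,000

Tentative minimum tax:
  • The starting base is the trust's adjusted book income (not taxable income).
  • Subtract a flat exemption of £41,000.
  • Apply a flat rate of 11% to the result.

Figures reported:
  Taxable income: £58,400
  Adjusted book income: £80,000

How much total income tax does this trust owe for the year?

£8,064

Tentative minimum tax:
  Base (adjusted book income): £80,000
  Less exemption £41,000 → base £39,000
  £39,000 × 11% = £4,290

Standard income tax:
  £30,000 × 7% = £2,100
  £28,400 × 21% = £5,964
  → £8,064

£8,064 > £4,290, so the standard income tax governs.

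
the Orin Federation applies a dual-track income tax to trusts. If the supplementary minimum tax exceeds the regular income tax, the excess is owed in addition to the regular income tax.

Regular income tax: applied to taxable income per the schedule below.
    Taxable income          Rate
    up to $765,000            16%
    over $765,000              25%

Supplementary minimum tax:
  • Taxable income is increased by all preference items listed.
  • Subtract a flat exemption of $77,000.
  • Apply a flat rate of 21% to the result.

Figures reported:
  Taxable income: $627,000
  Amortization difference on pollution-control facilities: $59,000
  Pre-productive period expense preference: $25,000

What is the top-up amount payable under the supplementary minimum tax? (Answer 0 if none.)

Supplementary minimum tax:
  Adjusted income: $627,000 + $59,000 + $25,000 = $711,000
  Less exemption $77,000 → base $634,000
  $634,000 × 21% = $133,140

Regular income tax:
  $627,000 × 16% = $100,320

Excess of supplementary minimum tax over regular income tax: $133,140 − $100,320 = $32,820.

$32,820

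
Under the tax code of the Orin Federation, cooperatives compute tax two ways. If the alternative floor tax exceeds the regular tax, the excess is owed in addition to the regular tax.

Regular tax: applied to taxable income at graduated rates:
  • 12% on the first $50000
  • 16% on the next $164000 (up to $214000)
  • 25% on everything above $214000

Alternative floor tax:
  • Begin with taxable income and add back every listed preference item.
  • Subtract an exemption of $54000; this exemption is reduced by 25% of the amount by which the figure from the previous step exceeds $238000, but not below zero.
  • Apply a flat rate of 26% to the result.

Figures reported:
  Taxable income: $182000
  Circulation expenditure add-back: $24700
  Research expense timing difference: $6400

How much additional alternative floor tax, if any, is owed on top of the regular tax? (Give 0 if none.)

Alternative floor tax:
  Adjusted income: $182000 + $24700 + $6400 = $213100
  Exemption: $213100 ≤ $238000, so full $54000 applies
  Base: $213100 − $54000 = $159100
  $159100 × 26% = $41366

Regular tax:
  $50000 × 12% = $6000
  $132000 × 16% = $21120
  → $27120

Excess of alternative floor tax over regular tax: $41366 − $27120 = $14246.

$14246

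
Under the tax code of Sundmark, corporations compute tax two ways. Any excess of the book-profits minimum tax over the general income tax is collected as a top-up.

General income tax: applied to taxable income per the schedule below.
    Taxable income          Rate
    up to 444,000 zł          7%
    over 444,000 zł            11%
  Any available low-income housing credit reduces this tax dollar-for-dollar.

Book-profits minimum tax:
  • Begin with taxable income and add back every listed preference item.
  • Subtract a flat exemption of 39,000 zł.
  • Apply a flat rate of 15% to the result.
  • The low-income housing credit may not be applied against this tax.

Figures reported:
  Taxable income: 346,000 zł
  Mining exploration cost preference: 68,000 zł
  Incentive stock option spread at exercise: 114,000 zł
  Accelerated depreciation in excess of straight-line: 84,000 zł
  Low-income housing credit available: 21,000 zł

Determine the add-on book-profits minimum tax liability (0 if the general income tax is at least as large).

Book-profits minimum tax:
  Adjusted income: 346,000 zł + 68,000 zł + 114,000 zł + 84,000 zł = 612,000 zł
  Less exemption 39,000 zł → base 573,000 zł
  573,000 zł × 15% = 85,950 zł

General income tax:
  346,000 zł × 7% = 24,220 zł
  Less low-income housing credit 21,000 zł → 3,220 zł

Excess of book-profits minimum tax over general income tax: 85,950 zł − 3,220 zł = 82,730 zł.

82,730 zł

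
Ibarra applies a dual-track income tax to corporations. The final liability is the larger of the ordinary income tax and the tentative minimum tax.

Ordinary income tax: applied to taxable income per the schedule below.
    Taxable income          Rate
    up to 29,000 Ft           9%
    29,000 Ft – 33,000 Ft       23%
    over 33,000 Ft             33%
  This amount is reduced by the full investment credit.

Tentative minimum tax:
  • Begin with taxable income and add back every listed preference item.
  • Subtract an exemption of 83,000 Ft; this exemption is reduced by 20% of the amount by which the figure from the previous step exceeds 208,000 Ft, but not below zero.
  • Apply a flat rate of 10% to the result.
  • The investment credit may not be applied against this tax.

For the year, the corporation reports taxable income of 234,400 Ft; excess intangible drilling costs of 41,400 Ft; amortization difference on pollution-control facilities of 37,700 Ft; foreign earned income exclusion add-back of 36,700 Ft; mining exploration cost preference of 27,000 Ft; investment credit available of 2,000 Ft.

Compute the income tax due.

Tentative minimum tax:
  Adjusted income: 234,400 Ft + 41,400 Ft + 37,700 Ft + 36,700 Ft + 27,000 Ft = 377,200 Ft
  Exemption: 83,000 Ft − 20% × (377,200 Ft − 208,000 Ft) = 83,000 Ft − 33,840 Ft = 49,160 Ft
  Base: 377,200 Ft − 49,160 Ft = 328,040 Ft
  328,040 Ft × 10% = 32,804 Ft

Ordinary income tax:
  29,000 Ft × 9% = 2,610 Ft
  4,000 Ft × 23% = 920 Ft
  201,400 Ft × 33% = 66,462 Ft
  → 69,992 Ft
  Less investment credit 2,000 Ft → 67,992 Ft

67,992 Ft > 32,804 Ft, so the ordinary income tax governs.

67,992 Ft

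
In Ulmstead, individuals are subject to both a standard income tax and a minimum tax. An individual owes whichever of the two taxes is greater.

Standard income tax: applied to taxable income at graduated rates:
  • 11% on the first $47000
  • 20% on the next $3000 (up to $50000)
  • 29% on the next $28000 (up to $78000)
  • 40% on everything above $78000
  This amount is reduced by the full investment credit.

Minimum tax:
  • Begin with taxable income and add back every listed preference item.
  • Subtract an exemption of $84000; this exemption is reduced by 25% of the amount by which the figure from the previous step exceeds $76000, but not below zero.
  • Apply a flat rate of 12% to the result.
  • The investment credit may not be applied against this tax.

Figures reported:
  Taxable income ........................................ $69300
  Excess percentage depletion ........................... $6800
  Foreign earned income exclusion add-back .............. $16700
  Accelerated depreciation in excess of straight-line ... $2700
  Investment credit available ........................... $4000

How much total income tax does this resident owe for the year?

Minimum tax:
  Adjusted income: $69300 + $6800 + $16700 + $2700 = $95500
  Exemption: $84000 − 25% × ($95500 − $76000) = $84000 − $4875 = $79125
  Base: $95500 − $79125 = $16375
  $16375 × 12% = $1965

Standard income tax:
  $47000 × 11% = $5170
  $3000 × 20% = $600
  $19300 × 29% = $5597
  → $11367
  Less investment credit $4000 → $7367

$7367 > $1965, so the standard income tax governs.

$7367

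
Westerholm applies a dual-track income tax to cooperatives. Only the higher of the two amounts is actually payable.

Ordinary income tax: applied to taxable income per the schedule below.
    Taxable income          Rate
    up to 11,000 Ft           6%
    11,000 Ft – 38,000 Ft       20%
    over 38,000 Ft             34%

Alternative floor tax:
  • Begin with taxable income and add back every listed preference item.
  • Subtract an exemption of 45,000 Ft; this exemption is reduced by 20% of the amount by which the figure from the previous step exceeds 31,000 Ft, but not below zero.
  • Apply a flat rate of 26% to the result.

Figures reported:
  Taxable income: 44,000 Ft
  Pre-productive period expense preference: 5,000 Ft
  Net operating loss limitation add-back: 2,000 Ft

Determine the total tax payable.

Alternative floor tax:
  Adjusted income: 44,000 Ft + 5,000 Ft + 2,000 Ft = 51,000 Ft
  Exemption: 45,000 Ft − 20% × (51,000 Ft − 31,000 Ft) = 45,000 Ft − 4,000 Ft = 41,000 Ft
  Base: 51,000 Ft − 41,000 Ft = 10,000 Ft
  10,000 Ft × 26% = 2,600 Ft

Ordinary income tax:
  11,000 Ft × 6% = 660 Ft
  27,000 Ft × 20% = 5,400 Ft
  6,000 Ft × 34% = 2,040 Ft
  → 8,100 Ft

8,100 Ft > 2,600 Ft, so the ordinary income tax governs.

8,100 Ft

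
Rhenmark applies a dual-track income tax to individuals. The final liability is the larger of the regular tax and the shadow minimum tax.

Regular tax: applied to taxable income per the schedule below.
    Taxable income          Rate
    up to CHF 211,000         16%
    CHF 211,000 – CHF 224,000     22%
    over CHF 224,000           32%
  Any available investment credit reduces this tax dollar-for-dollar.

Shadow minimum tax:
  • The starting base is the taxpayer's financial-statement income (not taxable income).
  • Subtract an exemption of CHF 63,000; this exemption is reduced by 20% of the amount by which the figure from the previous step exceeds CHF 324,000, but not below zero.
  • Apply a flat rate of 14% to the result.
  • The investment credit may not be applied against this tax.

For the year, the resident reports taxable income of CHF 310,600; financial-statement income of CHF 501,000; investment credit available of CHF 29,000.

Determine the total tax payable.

Regular tax:
  CHF 211,000 × 16% = CHF 33,760
  CHF 13,000 × 22% = CHF 2,860
  CHF 86,600 × 32% = CHF 27,712
  → CHF 64,332
  Less investment credit CHF 29,000 → CHF 35,332

Shadow minimum tax:
  Base (financial-statement income): CHF 501,000
  Exemption: CHF 63,000 − 20% × (CHF 501,000 − CHF 324,000) = CHF 63,000 − CHF 35,400 = CHF 27,600
  Base: CHF 501,000 − CHF 27,600 = CHF 473,400
  CHF 473,400 × 14% = CHF 66,276

CHF 66,276 > CHF 35,332, so the shadow minimum tax is the binding amount.

CHF 66,276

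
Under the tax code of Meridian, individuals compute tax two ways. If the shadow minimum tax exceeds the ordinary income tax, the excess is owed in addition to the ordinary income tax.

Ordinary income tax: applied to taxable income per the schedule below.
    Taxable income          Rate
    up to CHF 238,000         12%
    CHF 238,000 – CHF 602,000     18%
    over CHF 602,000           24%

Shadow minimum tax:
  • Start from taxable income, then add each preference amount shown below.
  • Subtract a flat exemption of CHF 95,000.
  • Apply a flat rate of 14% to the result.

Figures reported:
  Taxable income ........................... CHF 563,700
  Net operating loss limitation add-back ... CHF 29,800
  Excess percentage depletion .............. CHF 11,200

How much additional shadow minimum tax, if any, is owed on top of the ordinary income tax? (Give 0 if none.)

CHF 0

Shadow minimum tax:
  Adjusted income: CHF 563,700 + CHF 29,800 + CHF 11,200 = CHF 604,700
  Less exemption CHF 95,000 → base CHF 509,700
  CHF 509,700 × 14% = CHF 71,358

Ordinary income tax:
  CHF 238,000 × 12% = CHF 28,560
  CHF 325,700 × 18% = CHF 58,626
  → CHF 87,186

CHF 71,358 ≤ CHF 87,186, so no add-on is due.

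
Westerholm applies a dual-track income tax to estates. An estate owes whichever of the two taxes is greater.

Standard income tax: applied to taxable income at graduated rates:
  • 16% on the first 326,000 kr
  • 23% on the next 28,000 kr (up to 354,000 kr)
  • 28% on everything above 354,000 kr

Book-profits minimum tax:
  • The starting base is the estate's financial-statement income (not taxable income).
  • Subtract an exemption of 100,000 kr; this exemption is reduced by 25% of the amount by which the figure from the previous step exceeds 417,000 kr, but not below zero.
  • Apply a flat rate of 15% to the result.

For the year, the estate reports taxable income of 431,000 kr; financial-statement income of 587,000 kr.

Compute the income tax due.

80,160 kr

Standard income tax:
  326,000 kr × 16% = 52,160 kr
  28,000 kr × 23% = 6,440 kr
  77,000 kr × 28% = 21,560 kr
  → 80,160 kr

Book-profits minimum tax:
  Base (financial-statement income): 587,000 kr
  Exemption: 100,000 kr − 25% × (587,000 kr − 417,000 kr) = 100,000 kr − 42,500 kr = 57,500 kr
  Base: 587,000 kr − 57,500 kr = 529,500 kr
  529,500 kr × 15% = 79,425 kr

80,160 kr > 79,425 kr, so the standard income tax governs.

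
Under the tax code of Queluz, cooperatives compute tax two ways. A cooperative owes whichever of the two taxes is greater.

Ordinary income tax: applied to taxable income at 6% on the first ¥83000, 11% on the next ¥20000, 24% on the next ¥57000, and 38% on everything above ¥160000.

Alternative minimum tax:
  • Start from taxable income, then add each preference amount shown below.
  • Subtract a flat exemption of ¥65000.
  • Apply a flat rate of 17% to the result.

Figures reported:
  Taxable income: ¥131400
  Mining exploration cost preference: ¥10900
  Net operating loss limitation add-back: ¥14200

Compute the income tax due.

¥15555

Alternative minimum tax:
  Adjusted income: ¥131400 + ¥10900 + ¥14200 = ¥156500
  Less exemption ¥65000 → base ¥91500
  ¥91500 × 17% = ¥15555

Ordinary income tax:
  ¥83000 × 6% = ¥4980
  ¥20000 × 11% = ¥2200
  ¥28400 × 24% = ¥6816
  → ¥13996

¥15555 > ¥13996, so the alternative minimum tax is the binding amount.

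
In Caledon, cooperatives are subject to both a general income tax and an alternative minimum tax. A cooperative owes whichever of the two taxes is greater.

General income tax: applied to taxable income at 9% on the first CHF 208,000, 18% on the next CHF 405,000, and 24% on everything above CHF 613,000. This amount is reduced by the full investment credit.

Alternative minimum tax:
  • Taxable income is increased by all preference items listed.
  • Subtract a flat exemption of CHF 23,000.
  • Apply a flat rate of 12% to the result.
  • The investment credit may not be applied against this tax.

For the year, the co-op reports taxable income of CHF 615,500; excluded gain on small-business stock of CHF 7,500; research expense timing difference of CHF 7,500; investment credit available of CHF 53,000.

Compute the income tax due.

CHF 72,900

Alternative minimum tax:
  Adjusted income: CHF 615,500 + CHF 7,500 + CHF 7,500 = CHF 630,500
  Less exemption CHF 23,000 → base CHF 607,500
  CHF 607,500 × 12% = CHF 72,900

General income tax:
  CHF 208,000 × 9% = CHF 18,720
  CHF 405,000 × 18% = CHF 72,900
  CHF 2,500 × 24% = CHF 600
  → CHF 92,220
  Less investment credit CHF 53,000 → CHF 39,220

CHF 72,900 > CHF 39,220, so the alternative minimum tax is the binding amount.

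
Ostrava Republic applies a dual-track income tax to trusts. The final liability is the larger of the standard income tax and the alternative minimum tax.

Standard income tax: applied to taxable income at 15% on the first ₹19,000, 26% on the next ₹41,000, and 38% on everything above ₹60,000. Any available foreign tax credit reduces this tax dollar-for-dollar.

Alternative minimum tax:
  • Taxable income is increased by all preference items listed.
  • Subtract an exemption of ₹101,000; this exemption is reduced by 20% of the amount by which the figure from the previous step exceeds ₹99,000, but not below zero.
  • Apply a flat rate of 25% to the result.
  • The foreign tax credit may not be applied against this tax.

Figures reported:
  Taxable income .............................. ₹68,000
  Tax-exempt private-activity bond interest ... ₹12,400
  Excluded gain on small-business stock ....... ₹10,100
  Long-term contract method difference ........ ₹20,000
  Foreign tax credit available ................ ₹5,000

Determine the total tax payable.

₹11,550

Standard income tax:
  ₹19,000 × 15% = ₹2,850
  ₹41,000 × 26% = ₹10,660
  ₹8,000 × 38% = ₹3,040
  → ₹16,550
  Less foreign tax credit ₹5,000 → ₹11,550

Alternative minimum tax:
  Adjusted income: ₹68,000 + ₹12,400 + ₹10,100 + ₹20,000 = ₹110,500
  Exemption: ₹101,000 − 20% × (₹110,500 − ₹99,000) = ₹101,000 − ₹2,300 = ₹98,700
  Base: ₹110,500 − ₹98,700 = ₹11,800
  ₹11,800 × 25% = ₹2,950

₹11,550 > ₹2,950, so the standard income tax governs.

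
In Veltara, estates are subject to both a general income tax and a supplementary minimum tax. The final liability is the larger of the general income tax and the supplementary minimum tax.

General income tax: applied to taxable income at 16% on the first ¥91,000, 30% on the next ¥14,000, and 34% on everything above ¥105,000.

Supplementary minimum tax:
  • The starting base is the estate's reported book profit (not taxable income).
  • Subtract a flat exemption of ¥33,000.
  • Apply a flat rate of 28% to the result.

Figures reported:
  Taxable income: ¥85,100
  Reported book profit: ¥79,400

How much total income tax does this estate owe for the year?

General income tax:
  ¥85,100 × 16% = ¥13,616

Supplementary minimum tax:
  Base (reported book profit): ¥79,400
  Less exemption ¥33,000 → base ¥46,400
  ¥46,400 × 28% = ¥12,992

¥13,616 > ¥12,992, so the general income tax governs.

¥13,616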